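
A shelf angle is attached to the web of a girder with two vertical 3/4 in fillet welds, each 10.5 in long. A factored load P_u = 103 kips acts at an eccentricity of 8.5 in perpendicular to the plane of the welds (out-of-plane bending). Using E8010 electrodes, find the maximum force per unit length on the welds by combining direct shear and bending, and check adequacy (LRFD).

f_max ≈ 24.3 kip/in; NOT adequate

E80XX → F_EXX = 80 ksi.
L_w = 2 × 10.5 = 21 in; section modulus (unit throat) S = 2 × L²/6 = 36.75 in².
Direct shear f_v = P/L_w = 103/21 = 4.905 kip/in.
Moment M = P × e = 103 × 8.5 = 875.5 kip·in; bending f_b = M/S = 23.82 kip/in.
f_max = √(f_v² + f_b²) = √(4.905² + 23.82²) = 24.32 kip/in.
φr_n = 0.75 × 0.6 × 80 × (0.707 × 0.75) = 19.09 kip/in → NOT adequate.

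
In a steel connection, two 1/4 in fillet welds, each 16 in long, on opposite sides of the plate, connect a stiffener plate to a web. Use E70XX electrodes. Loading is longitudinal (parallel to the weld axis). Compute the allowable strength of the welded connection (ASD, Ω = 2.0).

E70XX → F_EXX = 70 ksi.
Effective throat t_e = 0.707 × 0.25 = 0.1767 in.
Total length L = 32 in; A_we = 0.1767 × 32 = 5.656 in².
F_nw = 0.6 F_EXX = 0.6 × 70 = 42 ksi.
R_n = 42 × 5.656 = 237.6 kips; R_n/Ω = 237.6/2.0 = 118.8 kips.

R_n/Ω ≈ 119 kips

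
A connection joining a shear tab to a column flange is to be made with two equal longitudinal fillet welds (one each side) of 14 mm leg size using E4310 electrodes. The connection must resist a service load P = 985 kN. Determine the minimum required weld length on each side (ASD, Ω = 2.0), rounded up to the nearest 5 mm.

E43XX → F_EXX = 430 MPa.
Throat t_e = 0.707 × 14 = 9.898 mm.
r_n/Ω = (0.6 × 430 × 9.898) / 2.0 = 1277 N/mm = 1.277 kN/mm.
L_req = P / (r_n/Ω) = 985 / 1.277 = 771.4 mm total.
Per side: 771.4 / 2 = 385.7 mm.
Round up → use L = 390 mm on each side.

L = 390 mm on each side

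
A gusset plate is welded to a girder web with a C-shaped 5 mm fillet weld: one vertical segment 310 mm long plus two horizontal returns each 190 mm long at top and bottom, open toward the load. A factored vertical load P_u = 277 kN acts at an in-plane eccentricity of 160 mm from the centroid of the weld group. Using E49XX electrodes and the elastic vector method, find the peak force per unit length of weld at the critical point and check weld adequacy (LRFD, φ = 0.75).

f_max ≈ 958 N/mm; NOT adequate

E49XX → F_EXX = 490 MPa.
Total weld length L_w = 690 mm. Treat welds as unit-width lines.
Centroid: x̄ = 2×190×95 / 690 = 52.32 mm from the vertical weld.
Polar moment about centroid: J = I_x + I_y = [310³/12 + 2×190×155²] + [310×52.32² + 2(190³/12 + 190×42.68²)] = 14300000 mm³.
Direct shear f_v = P/L_w = 277×10³ / 690 = 401.4 N/mm (vertical).
Torsion M = P·e = 277×10³ × 160 = 44320000 N·mm.
Critical point at (x, y) = (137.7, 155) from centroid. f_tx = M·y/J = 480.5 N/mm; f_ty = M·x/J = 426.8 N/mm.
Resultant f_max = √[f_tx² + (f_v + f_ty)²] = √[480.5² + (401.4 + 426.8)²] = 957.6 N/mm.
Capacity per unit length: φr_n = 0.75 × 0.6 × 490 × (0.707 × 5) = 779.5 N/mm.
957.6 > 779.5 → NOT adequate.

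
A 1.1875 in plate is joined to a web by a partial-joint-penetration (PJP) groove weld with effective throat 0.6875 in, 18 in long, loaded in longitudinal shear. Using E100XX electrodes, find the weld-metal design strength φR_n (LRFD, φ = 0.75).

E100XX → F_EXX = 100 ksi.
Effective throat (given) t_e = 0.6875 in.
A_we = 0.6875 × 18 = 12.38 in².
F_nw = 0.6 F_EXX = 60 ksi.
φR_n = 0.75 × 60 × 12.38 = 556.9 kip.

φR_n ≈ 557 kip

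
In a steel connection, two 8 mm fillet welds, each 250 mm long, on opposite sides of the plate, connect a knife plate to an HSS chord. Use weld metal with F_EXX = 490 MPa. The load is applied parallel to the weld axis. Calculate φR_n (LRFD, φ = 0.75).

φR_n ≈ 624 kN

Effective throat t_e = 0.707 × 8 = 5.656 mm.
Total length L = 500 mm; A_we = 5.656 × 500 = 2828 mm².
F_nw = 0.6 F_EXX = 0.6 × 490 = 294 MPa.
φR_n = 0.75 × 294 × 2828 × 10⁻³ = 623.6 kN.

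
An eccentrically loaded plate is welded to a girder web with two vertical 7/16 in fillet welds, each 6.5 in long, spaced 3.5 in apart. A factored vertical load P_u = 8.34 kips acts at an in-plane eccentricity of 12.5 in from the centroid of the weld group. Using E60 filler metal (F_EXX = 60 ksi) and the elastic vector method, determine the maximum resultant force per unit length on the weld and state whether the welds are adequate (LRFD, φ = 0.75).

Total weld length L_w = 13 in. Treat welds as unit-width lines.
Polar moment about centroid: J = 2[d³/12 + d(b/2)²] = 2[6.5³/12 + 6.5×1.75²] = 85.58 in³.
Direct shear f_v = P/L_w = 8.34 / 13 = 0.6415 kip/in (vertical).
Torsion M = P·e = 8.34 × 12.5 = 104.25 kip·in.
Critical point at (x, y) = (1.75, 3.25) from centroid. f_tx = M·y/J = 3.959 kip/in; f_ty = M·x/J = 2.132 kip/in.
Resultant f_max = √[f_tx² + (f_v + f_ty)²] = √[3.959² + (0.6415 + 2.132)²] = 4.834 kip/in.
Capacity per unit length: φr_n = 0.75 × 0.6 × 60 × (0.707 × 0.4375) = 8.351 kip/in.
4.834 ≤ 8.351 → adequate.

f_max ≈ 4.83 kip/in; adequate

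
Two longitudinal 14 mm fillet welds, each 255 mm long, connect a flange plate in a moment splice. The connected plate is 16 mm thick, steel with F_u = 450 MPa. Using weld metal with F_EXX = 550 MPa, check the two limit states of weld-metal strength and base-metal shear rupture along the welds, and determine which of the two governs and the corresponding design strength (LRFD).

φR_n ≈ 1250 kN (weld metal governs)

t_e = 0.707 × 14 = 9.898 mm; L = 510 mm.
Weld metal: φR_n = 0.75 × 0.6 × 550 × 9.898 × 510 × 10⁻³ = 1249 kN.
Base metal (shear rupture): φR_n = 0.75 × 0.6 × 450 × 16 × 510 × 10⁻³ = 1652 kN.
Governing: weld metal.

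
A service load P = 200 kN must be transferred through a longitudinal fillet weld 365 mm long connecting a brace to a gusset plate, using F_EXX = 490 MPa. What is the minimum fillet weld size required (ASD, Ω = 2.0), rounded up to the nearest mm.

Total weld length L = 365 mm.
Required throat t_e = P × Ω / (0.6 F_EXX × L) = 200 × 2.0 / (0.6 × 490 × 365 × 10⁻³) = 3.728 mm.
Required leg w = t_e / 0.707 = 5.272 mm → use 6 mm.

w = 6 mm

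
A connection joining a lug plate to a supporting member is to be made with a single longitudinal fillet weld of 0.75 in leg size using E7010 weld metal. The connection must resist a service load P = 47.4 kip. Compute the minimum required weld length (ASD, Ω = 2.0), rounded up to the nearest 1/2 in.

L = 4.5 in

E70XX → F_EXX = 70 ksi.
Throat t_e = 0.707 × 0.75 = 0.5302 in.
r_n/Ω = (0.6 × 70 × 0.5302) / 2.0 = 11.14 kip/in.
L_req = P / (r_n/Ω) = 47.4 / 11.14 = 4.257 in total.
Round up → use L = 4.5 in.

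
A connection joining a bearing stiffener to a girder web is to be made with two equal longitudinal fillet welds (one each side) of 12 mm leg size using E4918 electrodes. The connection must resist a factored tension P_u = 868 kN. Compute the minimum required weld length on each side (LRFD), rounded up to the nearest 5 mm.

E49XX → F_EXX = 490 MPa.
Throat t_e = 0.707 × 12 = 8.484 mm.
φr_n = 0.75 × 0.6 × 490 × 8.484 × 10⁻³ = 1.871 kN/mm.
L_req = P_u / φr_n = 868 / 1.871 = 464 mm total.
Per side: 464 / 2 = 232 mm.
Round up → use L = 235 mm on each side.

L = 235 mm on each side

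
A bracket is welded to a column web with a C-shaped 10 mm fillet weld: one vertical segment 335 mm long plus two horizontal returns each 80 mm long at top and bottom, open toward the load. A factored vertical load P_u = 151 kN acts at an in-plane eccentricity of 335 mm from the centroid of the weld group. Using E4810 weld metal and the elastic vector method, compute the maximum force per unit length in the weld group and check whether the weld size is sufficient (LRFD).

E48XX → F_EXX = 480 MPa.
Total weld length L_w = 495 mm. Treat welds as unit-width lines.
Centroid: x̄ = 2×80×40 / 495 = 12.93 mm from the vertical weld.
Polar moment about centroid: J = I_x + I_y = [335³/12 + 2×80×167.5²] + [335×12.93² + 2(80³/12 + 80×27.07²)] = 7881000 mm³.
Direct shear f_v = P/L_w = 151×10³ / 495 = 305.1 N/mm (vertical).
Torsion M = P·e = 151×10³ × 335 = 50585000 N·mm.
Critical point at (x, y) = (67.07, 167.5) from centroid. f_tx = M·y/J = 1075 N/mm; f_ty = M·x/J = 430.5 N/mm.
Resultant f_max = √[f_tx² + (f_v + f_ty)²] = √[1075² + (305.1 + 430.5)²] = 1303 N/mm.
Capacity per unit length: φr_n = 0.75 × 0.6 × 480 × (0.707 × 10) = 1527 N/mm.
1303 ≤ 1527 → adequate.

f_max ≈ 1300 N/mm; adequate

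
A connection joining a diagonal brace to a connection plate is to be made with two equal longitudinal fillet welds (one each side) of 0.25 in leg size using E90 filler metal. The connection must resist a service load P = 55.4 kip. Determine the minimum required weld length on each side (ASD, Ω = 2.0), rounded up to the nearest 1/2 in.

E90XX → F_EXX = 90 ksi.
Throat t_e = 0.707 × 0.25 = 0.1767 in.
r_n/Ω = (0.6 × 90 × 0.1767) / 2.0 = 4.772 kip/in.
L_req = P / (r_n/Ω) = 55.4 / 4.772 = 11.61 in total.
Per side: 11.61 / 2 = 5.804 in.
Round up → use L = 6 in on each side.

L = 6 in on each side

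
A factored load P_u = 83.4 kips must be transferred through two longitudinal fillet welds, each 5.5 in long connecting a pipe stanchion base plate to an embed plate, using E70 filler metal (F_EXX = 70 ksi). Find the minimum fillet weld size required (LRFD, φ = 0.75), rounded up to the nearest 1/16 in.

Total weld length L = 11 in.
Required throat t_e = P_u / (φ × 0.6 F_EXX × L) = 83.4 / (0.75 × 0.6 × 70 × 11) = 0.2407 in.
Required leg w = t_e / 0.707 = 0.3404 in → use 3/8 in.

w = 3/8 in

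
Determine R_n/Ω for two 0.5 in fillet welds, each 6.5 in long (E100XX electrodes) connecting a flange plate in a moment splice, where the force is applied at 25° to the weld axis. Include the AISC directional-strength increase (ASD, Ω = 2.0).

R_n/Ω ≈ 157 kip

E100XX → F_EXX = 100 ksi.
t_e = 0.707 × 0.5 = 0.3535 in; A_we = 0.3535 × 13 = 4.595 in².
Directional factor: 1.0 + 0.5 sin^1.5(25°) = 1.137.
F_nw = 0.6 × 100 × 1.137 = 68.24 ksi.
R_n/Ω = (68.24 × 4.595) / 2.0 = 156.8 kip.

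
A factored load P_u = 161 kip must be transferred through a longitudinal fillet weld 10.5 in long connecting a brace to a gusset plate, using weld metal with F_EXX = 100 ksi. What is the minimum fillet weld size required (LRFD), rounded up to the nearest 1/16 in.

Total weld length L = 10.5 in.
Required throat t_e = P_u / (φ × 0.6 F_EXX × L) = 161 / (0.75 × 0.6 × 100 × 10.5) = 0.3407 in.
Required leg w = t_e / 0.707 = 0.482 in → use 1/2 in.

w = 1/2 in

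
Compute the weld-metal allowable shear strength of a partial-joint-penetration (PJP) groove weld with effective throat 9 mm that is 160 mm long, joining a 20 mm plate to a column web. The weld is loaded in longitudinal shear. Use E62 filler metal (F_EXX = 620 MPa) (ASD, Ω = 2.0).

R_n/Ω ≈ 268 kN

Effective throat (given) t_e = 9 mm.
A_we = 9 × 160 = 1440 mm².
F_nw = 0.6 F_EXX = 372 MPa.
R_n/Ω = (372 × 1440) / 2.0 × 10⁻³ = 267.8 kN.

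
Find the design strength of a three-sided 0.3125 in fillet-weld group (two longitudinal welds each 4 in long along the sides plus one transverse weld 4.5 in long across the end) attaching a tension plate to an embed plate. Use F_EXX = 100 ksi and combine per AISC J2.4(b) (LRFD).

φR_n ≈ 135 kip

t_e = 0.707 × 0.3125 = 0.2209 in.
R_nwl = 0.6 × 100 × 0.2209 × 8 = 106 kip (longitudinal, 2 welds).
R_nwt = 0.6 × 100 × 0.2209 × 4.5 = 59.65 kip (transverse, base value).
(i) R_nwl + R_nwt = 165.7 kip; (ii) 0.85 R_nwl + 1.5 R_nwt = 179.6 kip.
R_n = max = 179.6 kip [governs: (ii)]; φR_n = 134.7 kip.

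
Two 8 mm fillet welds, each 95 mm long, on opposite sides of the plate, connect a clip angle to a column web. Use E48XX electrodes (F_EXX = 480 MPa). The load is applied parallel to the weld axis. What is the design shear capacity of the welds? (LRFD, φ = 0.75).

Effective throat t_e = 0.707 × 8 = 5.656 mm.
Total length L = 190 mm; A_we = 5.656 × 190 = 1075 mm².
F_nw = 0.6 F_EXX = 0.6 × 480 = 288 MPa.
φR_n = 0.75 × 288 × 1075 × 10⁻³ = 232.1 kN.

φR_n ≈ 232 kN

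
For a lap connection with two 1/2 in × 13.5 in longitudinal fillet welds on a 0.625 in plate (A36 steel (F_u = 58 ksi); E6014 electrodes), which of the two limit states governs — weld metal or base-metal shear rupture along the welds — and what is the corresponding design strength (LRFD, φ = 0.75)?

E60XX → F_EXX = 60 ksi.
t_e = 0.707 × 0.5 = 0.3535 in; L = 27 in.
Weld metal: φR_n = 0.75 × 0.6 × 60 × 0.3535 × 27 = 257.7 kip.
Base metal (shear rupture): φR_n = 0.75 × 0.6 × 58 × 0.625 × 27 = 440.4 kip.
Governing: weld metal.

φR_n ≈ 258 kip (weld metal governs)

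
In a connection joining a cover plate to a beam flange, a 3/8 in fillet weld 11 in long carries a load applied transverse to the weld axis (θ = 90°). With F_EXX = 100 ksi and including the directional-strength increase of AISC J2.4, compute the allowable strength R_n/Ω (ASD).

t_e = 0.707 × 0.375 = 0.2651 in; A_we = 0.2651 × 11 = 2.916 in².
Directional factor: 1.0 + 0.5 sin^1.5(90°) = 1.5.
F_nw = 0.6 × 100 × 1.5 = 90 ksi.
R_n/Ω = (90 × 2.916) / 2.0 = 131.2 kips.

R_n/Ω ≈ 131 kips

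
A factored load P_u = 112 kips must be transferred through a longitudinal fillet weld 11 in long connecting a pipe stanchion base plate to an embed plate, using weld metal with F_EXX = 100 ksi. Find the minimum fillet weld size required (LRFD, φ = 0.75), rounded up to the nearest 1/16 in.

w = 3/8 in

Total weld length L = 11 in.
Required throat t_e = P_u / (φ × 0.6 F_EXX × L) = 112 / (0.75 × 0.6 × 100 × 11) = 0.2263 in.
Required leg w = t_e / 0.707 = 0.32 in → use 3/8 in.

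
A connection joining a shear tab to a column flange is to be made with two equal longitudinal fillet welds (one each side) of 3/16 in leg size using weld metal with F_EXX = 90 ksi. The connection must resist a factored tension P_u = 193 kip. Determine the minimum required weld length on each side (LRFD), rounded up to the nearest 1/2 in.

Throat t_e = 0.707 × 0.1875 = 0.1326 in.
φr_n = 0.75 × 0.6 × 90 × 0.1326 = 5.369 kip/in.
L_req = P_u / φr_n = 193 / 5.369 = 35.95 in total.
Per side: 35.95 / 2 = 17.97 in.
Round up → use L = 18 in on each side.

L = 18 in on each side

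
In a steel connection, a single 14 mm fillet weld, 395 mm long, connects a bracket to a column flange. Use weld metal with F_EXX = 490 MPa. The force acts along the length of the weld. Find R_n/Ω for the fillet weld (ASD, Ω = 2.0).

R_n/Ω ≈ 575 kN

Effective throat t_e = 0.707 × 14 = 9.898 mm.
Total length L = 395 mm; A_we = 9.898 × 395 = 3910 mm².
F_nw = 0.6 F_EXX = 0.6 × 490 = 294 MPa.
R_n = 294 × 3910 × 10⁻³ = 1149 kN; R_n/Ω = 1149/2.0 = 574.7 kN.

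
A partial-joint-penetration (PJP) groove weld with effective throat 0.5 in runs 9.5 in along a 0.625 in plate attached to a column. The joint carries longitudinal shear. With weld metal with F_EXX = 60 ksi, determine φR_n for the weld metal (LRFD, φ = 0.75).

Effective throat (given) t_e = 0.5 in.
A_we = 0.5 × 9.5 = 4.75 in².
F_nw = 0.6 F_EXX = 36 ksi.
φR_n = 0.75 × 36 × 4.75 = 128.2 kips.

φR_n ≈ 128 kips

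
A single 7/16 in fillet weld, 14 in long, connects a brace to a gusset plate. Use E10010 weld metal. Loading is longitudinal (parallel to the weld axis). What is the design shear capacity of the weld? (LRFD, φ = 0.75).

E100XX → F_EXX = 100 ksi.
Effective throat t_e = 0.707 × 0.4375 = 0.3093 in.
Total length L = 14 in; A_we = 0.3093 × 14 = 4.33 in².
F_nw = 0.6 F_EXX = 0.6 × 100 = 60 ksi.
φR_n = 0.75 × 60 × 4.33 = 194.9 kip.

φR_n ≈ 195 kip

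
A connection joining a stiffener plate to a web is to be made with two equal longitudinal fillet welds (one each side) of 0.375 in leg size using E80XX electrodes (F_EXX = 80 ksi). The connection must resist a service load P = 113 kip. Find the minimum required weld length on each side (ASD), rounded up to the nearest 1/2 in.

L = 9 in on each side

Throat t_e = 0.707 × 0.375 = 0.2651 in.
r_n/Ω = (0.6 × 80 × 0.2651) / 2.0 = 6.363 kip/in.
L_req = P / (r_n/Ω) = 113 / 6.363 = 17.76 in total.
Per side: 17.76 / 2 = 8.879 in.
Round up → use L = 9 in on each side.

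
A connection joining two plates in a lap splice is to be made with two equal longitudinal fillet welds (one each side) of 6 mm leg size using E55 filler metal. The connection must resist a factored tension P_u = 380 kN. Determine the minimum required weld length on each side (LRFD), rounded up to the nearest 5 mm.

L = 185 mm on each side

E55XX → F_EXX = 550 MPa.
Throat t_e = 0.707 × 6 = 4.242 mm.
φr_n = 0.75 × 0.6 × 550 × 4.242 × 10⁻³ = 1.05 kN/mm.
L_req = P_u / φr_n = 380 / 1.05 = 361.9 mm total.
Per side: 361.9 / 2 = 181 mm.
Round up → use L = 185 mm on each side.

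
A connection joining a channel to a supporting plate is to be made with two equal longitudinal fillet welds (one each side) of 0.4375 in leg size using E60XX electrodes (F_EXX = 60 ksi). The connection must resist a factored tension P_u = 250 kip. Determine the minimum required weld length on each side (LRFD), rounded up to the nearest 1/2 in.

L = 15 in on each side

Throat t_e = 0.707 × 0.4375 = 0.3093 in.
φr_n = 0.75 × 0.6 × 60 × 0.3093 = 8.351 kip/in.
L_req = P_u / φr_n = 250 / 8.351 = 29.93 in total.
Per side: 29.93 / 2 = 14.97 in.
Round up → use L = 15 in on each side.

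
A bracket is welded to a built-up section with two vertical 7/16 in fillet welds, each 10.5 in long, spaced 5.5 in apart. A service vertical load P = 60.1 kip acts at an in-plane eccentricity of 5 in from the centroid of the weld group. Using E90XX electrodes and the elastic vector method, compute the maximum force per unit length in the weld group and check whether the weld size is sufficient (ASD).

E90XX → F_EXX = 90 ksi.
Total weld length L_w = 21 in. Treat welds as unit-width lines.
Polar moment about centroid: J = 2[d³/12 + d(b/2)²] = 2[10.5³/12 + 10.5×2.75²] = 351.8 in³.
Direct shear f_v = P/L_w = 60.1 / 21 = 2.862 kip/in (vertical).
Torsion M = P·e = 60.1 × 5 = 300.5 kip·in.
Critical point at (x, y) = (2.75, 5.25) from centroid. f_tx = M·y/J = 4.485 kip/in; f_ty = M·x/J = 2.349 kip/in.
Resultant f_max = √[f_tx² + (f_v + f_ty)²] = √[4.485² + (2.862 + 2.349)²] = 6.876 kip/in.
Capacity per unit length: r_n/Ω = (1/2.0) × 0.6 × 90 × (0.707 × 0.4375) = 8.351 kip/in.
6.876 ≤ 8.351 → adequate.

f_max ≈ 6.88 kip/in; adequate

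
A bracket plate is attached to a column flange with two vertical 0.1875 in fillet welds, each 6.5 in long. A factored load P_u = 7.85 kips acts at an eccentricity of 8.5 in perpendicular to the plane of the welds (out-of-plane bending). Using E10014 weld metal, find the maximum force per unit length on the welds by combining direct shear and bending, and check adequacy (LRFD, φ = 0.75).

E100XX → F_EXX = 100 ksi.
L_w = 2 × 6.5 = 13 in; section modulus (unit throat) S = 2 × L²/6 = 14.08 in².
Direct shear f_v = P/L_w = 7.85/13 = 0.6038 kip/in.
Moment M = P × e = 7.85 × 8.5 = 66.725 kip·in; bending f_b = M/S = 4.738 kip/in.
f_max = √(f_v² + f_b²) = √(0.6038² + 4.738²) = 4.776 kip/in.
φr_n = 0.75 × 0.6 × 100 × (0.707 × 0.1875) = 5.965 kip/in → adequate.

f_max ≈ 4.78 kip/in; adequate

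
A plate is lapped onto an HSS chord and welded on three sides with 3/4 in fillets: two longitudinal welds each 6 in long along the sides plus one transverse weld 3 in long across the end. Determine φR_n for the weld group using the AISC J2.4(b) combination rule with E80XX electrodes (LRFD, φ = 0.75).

φR_n ≈ 286 kips

E80XX → F_EXX = 80 ksi.
t_e = 0.707 × 0.75 = 0.5302 in.
R_nwl = 0.6 × 80 × 0.5302 × 12 = 305.4 kips (longitudinal, 2 welds).
R_nwt = 0.6 × 80 × 0.5302 × 3 = 76.36 kips (transverse, base value).
(i) R_nwl + R_nwt = 381.8 kips; (ii) 0.85 R_nwl + 1.5 R_nwt = 374.1 kips.
R_n = max = 381.8 kips [governs: (i)]; φR_n = 286.3 kips.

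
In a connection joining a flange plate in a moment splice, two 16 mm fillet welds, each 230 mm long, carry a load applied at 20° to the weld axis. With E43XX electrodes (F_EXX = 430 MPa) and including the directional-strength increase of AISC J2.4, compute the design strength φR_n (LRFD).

t_e = 0.707 × 16 = 11.31 mm; A_we = 11.31 × 460 = 5204 mm².
Directional factor: 1.0 + 0.5 sin^1.5(20°) = 1.1.
F_nw = 0.6 × 430 × 1.1 = 283.8 MPa.
φR_n = 0.75 × 283.8 × 5204 × 10⁻³ = 1108 kN.

φR_n ≈ 1110 kN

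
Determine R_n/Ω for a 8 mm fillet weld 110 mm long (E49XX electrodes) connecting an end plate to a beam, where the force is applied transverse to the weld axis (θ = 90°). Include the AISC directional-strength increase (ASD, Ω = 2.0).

R_n/Ω ≈ 137 kN

E49XX → F_EXX = 490 MPa.
t_e = 0.707 × 8 = 5.656 mm; A_we = 5.656 × 110 = 622.2 mm².
Directional factor: 1.0 + 0.5 sin^1.5(90°) = 1.5.
F_nw = 0.6 × 490 × 1.5 = 441 MPa.
R_n/Ω = (441 × 622.2) / 2.0 × 10⁻³ = 137.2 kN.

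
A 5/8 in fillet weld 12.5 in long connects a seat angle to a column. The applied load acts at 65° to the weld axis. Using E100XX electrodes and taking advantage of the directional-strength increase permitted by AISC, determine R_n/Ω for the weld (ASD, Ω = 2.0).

R_n/Ω ≈ 237 kips

E100XX → F_EXX = 100 ksi.
t_e = 0.707 × 0.625 = 0.4419 in; A_we = 0.4419 × 12.5 = 5.523 in².
Directional factor: 1.0 + 0.5 sin^1.5(65°) = 1.431.
F_nw = 0.6 × 100 × 1.431 = 85.88 ksi.
R_n/Ω = (85.88 × 5.523) / 2.0 = 237.2 kips.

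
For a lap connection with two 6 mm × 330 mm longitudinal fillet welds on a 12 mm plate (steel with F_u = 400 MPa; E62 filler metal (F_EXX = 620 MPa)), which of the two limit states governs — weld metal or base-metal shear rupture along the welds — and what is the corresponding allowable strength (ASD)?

R_n/Ω ≈ 521 kN (weld metal governs)

t_e = 0.707 × 6 = 4.242 mm; L = 660 mm.
Weld metal: R_n/Ω = (1/2.0) × 0.6 × 620 × 4.242 × 660 × 10⁻³ = 520.7 kN.
Base metal (shear rupture): R_n/Ω = (1/2.0) × 0.6 × 400 × 12 × 660 × 10⁻³ = 950.4 kN.
Governing: weld metal.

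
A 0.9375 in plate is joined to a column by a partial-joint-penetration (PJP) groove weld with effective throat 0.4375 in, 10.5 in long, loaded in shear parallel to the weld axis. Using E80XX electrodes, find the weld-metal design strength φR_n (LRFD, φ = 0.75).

φR_n ≈ 165 kips

E80XX → F_EXX = 80 ksi.
Effective throat (given) t_e = 0.4375 in.
A_we = 0.4375 × 10.5 = 4.594 in².
F_nw = 0.6 F_EXX = 48 ksi.
φR_n = 0.75 × 48 × 4.594 = 165.4 kips.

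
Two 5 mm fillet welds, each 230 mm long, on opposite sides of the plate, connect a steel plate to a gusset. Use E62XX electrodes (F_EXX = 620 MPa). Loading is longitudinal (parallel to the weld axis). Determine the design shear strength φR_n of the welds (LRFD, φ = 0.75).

Effective throat t_e = 0.707 × 5 = 3.535 mm.
Total length L = 460 mm; A_we = 3.535 × 460 = 1626 mm².
F_nw = 0.6 F_EXX = 0.6 × 620 = 372 MPa.
φR_n = 0.75 × 372 × 1626 × 10⁻³ = 453.7 kN.

φR_n ≈ 454 kN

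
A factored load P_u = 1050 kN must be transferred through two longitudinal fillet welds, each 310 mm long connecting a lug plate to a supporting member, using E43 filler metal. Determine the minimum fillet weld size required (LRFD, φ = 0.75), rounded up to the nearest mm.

w = 13 mm

E43XX → F_EXX = 430 MPa.
Total weld length L = 620 mm.
Required throat t_e = P_u / (φ × 0.6 F_EXX × L) = 1050 / (0.75 × 0.6 × 430 × 620 × 10⁻³) = 8.752 mm.
Required leg w = t_e / 0.707 = 12.38 mm → use 13 mm.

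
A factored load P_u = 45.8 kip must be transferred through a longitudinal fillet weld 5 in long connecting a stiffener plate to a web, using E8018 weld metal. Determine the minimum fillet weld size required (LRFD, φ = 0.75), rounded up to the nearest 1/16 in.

E80XX → F_EXX = 80 ksi.
Total weld length L = 5 in.
Required throat t_e = P_u / (φ × 0.6 F_EXX × L) = 45.8 / (0.75 × 0.6 × 80 × 5) = 0.2544 in.
Required leg w = t_e / 0.707 = 0.3599 in → use 3/8 in.

w = 3/8 in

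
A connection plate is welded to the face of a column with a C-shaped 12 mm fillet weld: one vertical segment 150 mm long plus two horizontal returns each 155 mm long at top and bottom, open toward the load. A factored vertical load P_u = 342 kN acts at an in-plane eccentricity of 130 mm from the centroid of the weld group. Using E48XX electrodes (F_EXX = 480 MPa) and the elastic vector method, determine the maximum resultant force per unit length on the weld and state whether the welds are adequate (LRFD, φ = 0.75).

f_max ≈ 2380 N/mm; NOT adequate

Total weld length L_w = 460 mm. Treat welds as unit-width lines.
Centroid: x̄ = 2×155×77.5 / 460 = 52.23 mm from the vertical weld.
Polar moment about centroid: J = I_x + I_y = [150³/12 + 2×155×75²] + [150×52.23² + 2(155³/12 + 155×25.27²)] = 3253000 mm³.
Direct shear f_v = P/L_w = 342×10³ / 460 = 743.5 N/mm (vertical).
Torsion M = P·e = 342×10³ × 130 = 44460000 N·mm.
Critical point at (x, y) = (102.8, 75) from centroid. f_tx = M·y/J = 1025 N/mm; f_ty = M·x/J = 1405 N/mm.
Resultant f_max = √[f_tx² + (f_v + f_ty)²] = √[1025² + (743.5 + 1405)²] = 2380 N/mm.
Capacity per unit length: φr_n = 0.75 × 0.6 × 480 × (0.707 × 12) = 1833 N/mm.
2380 > 1833 → NOT adequate.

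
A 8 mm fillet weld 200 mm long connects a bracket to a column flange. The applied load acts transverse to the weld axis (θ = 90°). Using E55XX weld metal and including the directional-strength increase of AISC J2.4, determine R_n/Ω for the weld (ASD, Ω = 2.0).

E55XX → F_EXX = 550 MPa.
t_e = 0.707 × 8 = 5.656 mm; A_we = 5.656 × 200 = 1131 mm².
Directional factor: 1.0 + 0.5 sin^1.5(90°) = 1.5.
F_nw = 0.6 × 550 × 1.5 = 495 MPa.
R_n/Ω = (495 × 1131) / 2.0 × 10⁻³ = 280 kN.

R_n/Ω ≈ 280 kN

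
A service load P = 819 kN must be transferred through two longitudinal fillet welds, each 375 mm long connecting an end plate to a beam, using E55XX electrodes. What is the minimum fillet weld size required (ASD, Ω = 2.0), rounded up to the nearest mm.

w = 10 mm

E55XX → F_EXX = 550 MPa.
Total weld length L = 750 mm.
Required throat t_e = P × Ω / (0.6 F_EXX × L) = 819 × 2.0 / (0.6 × 550 × 750 × 10⁻³) = 6.618 mm.
Required leg w = t_e / 0.707 = 9.361 mm → use 10 mm.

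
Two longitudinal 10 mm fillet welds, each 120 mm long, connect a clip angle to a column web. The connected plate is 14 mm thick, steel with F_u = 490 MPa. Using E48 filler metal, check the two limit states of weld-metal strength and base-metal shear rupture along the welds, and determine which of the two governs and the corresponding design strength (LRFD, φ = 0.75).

φR_n ≈ 367 kN (weld metal governs)

E48XX → F_EXX = 480 MPa.
t_e = 0.707 × 10 = 7.07 mm; L = 240 mm.
Weld metal: φR_n = 0.75 × 0.6 × 480 × 7.07 × 240 × 10⁻³ = 366.5 kN.
Base metal (shear rupture): φR_n = 0.75 × 0.6 × 490 × 14 × 240 × 10⁻³ = 740.9 kN.
Governing: weld metal.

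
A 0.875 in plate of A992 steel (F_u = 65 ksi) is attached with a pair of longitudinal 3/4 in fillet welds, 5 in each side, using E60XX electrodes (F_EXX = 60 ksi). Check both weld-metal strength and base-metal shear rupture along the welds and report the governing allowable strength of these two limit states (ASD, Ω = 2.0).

R_n/Ω ≈ 95.4 kips (weld metal governs)

t_e = 0.707 × 0.75 = 0.5302 in; L = 10 in.
Weld metal: R_n/Ω = (1/2.0) × 0.6 × 60 × 0.5302 × 10 = 95.44 kips.
Base metal (shear rupture): R_n/Ω = (1/2.0) × 0.6 × 65 × 0.875 × 10 = 170.6 kips.
Governing: weld metal.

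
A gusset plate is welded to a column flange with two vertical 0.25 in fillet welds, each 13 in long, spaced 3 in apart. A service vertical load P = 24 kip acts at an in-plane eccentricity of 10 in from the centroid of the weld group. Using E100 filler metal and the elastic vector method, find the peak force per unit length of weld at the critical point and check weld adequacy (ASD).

f_max ≈ 4.08 kip/in; adequate

E100XX → F_EXX = 100 ksi.
Total weld length L_w = 26 in. Treat welds as unit-width lines.
Polar moment about centroid: J = 2[d³/12 + d(b/2)²] = 2[13³/12 + 13×1.5²] = 424.7 in³.
Direct shear f_v = P/L_w = 24 / 26 = 0.9231 kip/in (vertical).
Torsion M = P·e = 24 × 10 = 240 kip·in.
Critical point at (x, y) = (1.5, 6.5) from centroid. f_tx = M·y/J = 3.673 kip/in; f_ty = M·x/J = 0.8477 kip/in.
Resultant f_max = √[f_tx² + (f_v + f_ty)²] = √[3.673² + (0.9231 + 0.8477)²] = 4.078 kip/in.
Capacity per unit length: r_n/Ω = (1/2.0) × 0.6 × 100 × (0.707 × 0.25) = 5.302 kip/in.
4.078 ≤ 5.302 → adequate.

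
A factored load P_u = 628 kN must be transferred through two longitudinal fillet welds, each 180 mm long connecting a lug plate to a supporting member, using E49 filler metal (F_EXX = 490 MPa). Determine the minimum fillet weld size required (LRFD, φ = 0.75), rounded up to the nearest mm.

Total weld length L = 360 mm.
Required throat t_e = P_u / (φ × 0.6 F_EXX × L) = 628 / (0.75 × 0.6 × 490 × 360 × 10⁻³) = 7.911 mm.
Required leg w = t_e / 0.707 = 11.19 mm → use 12 mm.

w = 12 mm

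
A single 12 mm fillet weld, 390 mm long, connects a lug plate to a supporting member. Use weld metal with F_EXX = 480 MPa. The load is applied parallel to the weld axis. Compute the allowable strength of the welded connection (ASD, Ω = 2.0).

R_n/Ω ≈ 476 kN

Effective throat t_e = 0.707 × 12 = 8.484 mm.
Total length L = 390 mm; A_we = 8.484 × 390 = 3309 mm².
F_nw = 0.6 F_EXX = 0.6 × 480 = 288 MPa.
R_n = 288 × 3309 × 10⁻³ = 952.9 kN; R_n/Ω = 952.9/2.0 = 476.5 kN.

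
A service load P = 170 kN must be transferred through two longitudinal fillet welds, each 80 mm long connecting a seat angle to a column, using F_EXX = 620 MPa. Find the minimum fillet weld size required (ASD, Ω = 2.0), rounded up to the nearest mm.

Total weld length L = 160 mm.
Required throat t_e = P × Ω / (0.6 F_EXX × L) = 170 × 2.0 / (0.6 × 620 × 160 × 10⁻³) = 5.712 mm.
Required leg w = t_e / 0.707 = 8.08 mm → use 9 mm.

w = 9 mm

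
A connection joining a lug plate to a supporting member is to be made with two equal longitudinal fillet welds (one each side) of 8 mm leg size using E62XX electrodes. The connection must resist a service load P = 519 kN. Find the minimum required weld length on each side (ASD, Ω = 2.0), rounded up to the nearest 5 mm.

E62XX → F_EXX = 620 MPa.
Throat t_e = 0.707 × 8 = 5.656 mm.
r_n/Ω = (0.6 × 620 × 5.656) / 2.0 = 1052 N/mm = 1.052 kN/mm.
L_req = P / (r_n/Ω) = 519 / 1.052 = 493.3 mm total.
Per side: 493.3 / 2 = 246.7 mm.
Round up → use L = 250 mm on each side.

L = 250 mm on each side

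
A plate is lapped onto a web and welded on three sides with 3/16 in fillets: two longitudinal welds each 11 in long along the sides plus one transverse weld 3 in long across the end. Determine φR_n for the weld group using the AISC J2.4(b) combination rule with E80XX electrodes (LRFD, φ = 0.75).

φR_n ≈ 119 kip

E80XX → F_EXX = 80 ksi.
t_e = 0.707 × 0.1875 = 0.1326 in.
R_nwl = 0.6 × 80 × 0.1326 × 22 = 140 kip (longitudinal, 2 welds).
R_nwt = 0.6 × 80 × 0.1326 × 3 = 19.09 kip (transverse, base value).
(i) R_nwl + R_nwt = 159.1 kip; (ii) 0.85 R_nwl + 1.5 R_nwt = 147.6 kip.
R_n = max = 159.1 kip [governs: (i)]; φR_n = 119.3 kip.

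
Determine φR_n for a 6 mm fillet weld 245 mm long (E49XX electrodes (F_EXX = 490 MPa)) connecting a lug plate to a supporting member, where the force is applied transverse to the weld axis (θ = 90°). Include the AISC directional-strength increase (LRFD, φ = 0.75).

t_e = 0.707 × 6 = 4.242 mm; A_we = 4.242 × 245 = 1039 mm².
Directional factor: 1.0 + 0.5 sin^1.5(90°) = 1.5.
F_nw = 0.6 × 490 × 1.5 = 441 MPa.
φR_n = 0.75 × 441 × 1039 × 10⁻³ = 343.7 kN.

φR_n ≈ 344 kN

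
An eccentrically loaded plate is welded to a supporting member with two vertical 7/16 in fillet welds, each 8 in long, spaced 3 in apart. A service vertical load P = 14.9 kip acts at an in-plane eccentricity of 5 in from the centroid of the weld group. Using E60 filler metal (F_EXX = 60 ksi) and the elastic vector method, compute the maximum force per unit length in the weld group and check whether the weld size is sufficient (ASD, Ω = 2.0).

Total weld length L_w = 16 in. Treat welds as unit-width lines.
Polar moment about centroid: J = 2[d³/12 + d(b/2)²] = 2[8³/12 + 8×1.5²] = 121.3 in³.
Direct shear f_v = P/L_w = 14.9 / 16 = 0.9313 kip/in (vertical).
Torsion M = P·e = 14.9 × 5 = 74.5 kip·in.
Critical point at (x, y) = (1.5, 4) from centroid. f_tx = M·y/J = 2.456 kip/in; f_ty = M·x/J = 0.921 kip/in.
Resultant f_max = √[f_tx² + (f_v + f_ty)²] = √[2.456² + (0.9313 + 0.921)²] = 3.076 kip/in.
Capacity per unit length: r_n/Ω = (1/2.0) × 0.6 × 60 × (0.707 × 0.4375) = 5.568 kip/in.
3.076 ≤ 5.568 → adequate.

f_max ≈ 3.08 kip/in; adequate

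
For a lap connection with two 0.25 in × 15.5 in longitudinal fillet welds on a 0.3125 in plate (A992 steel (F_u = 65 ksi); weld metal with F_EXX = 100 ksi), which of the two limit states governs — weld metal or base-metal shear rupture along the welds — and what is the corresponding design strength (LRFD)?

t_e = 0.707 × 0.25 = 0.1767 in; L = 31 in.
Weld metal: φR_n = 0.75 × 0.6 × 100 × 0.1767 × 31 = 246.6 kip.
Base metal (shear rupture): φR_n = 0.75 × 0.6 × 65 × 0.3125 × 31 = 283.4 kip.
Governing: weld metal.

φR_n ≈ 247 kip (weld metal governs)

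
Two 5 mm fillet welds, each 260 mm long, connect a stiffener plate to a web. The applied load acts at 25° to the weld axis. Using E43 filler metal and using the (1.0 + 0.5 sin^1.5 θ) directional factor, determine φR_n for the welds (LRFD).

E43XX → F_EXX = 430 MPa.
t_e = 0.707 × 5 = 3.535 mm; A_we = 3.535 × 520 = 1838 mm².
Directional factor: 1.0 + 0.5 sin^1.5(25°) = 1.137.
F_nw = 0.6 × 430 × 1.137 = 293.4 MPa.
φR_n = 0.75 × 293.4 × 1838 × 10⁻³ = 404.6 kN.

φR_n ≈ 405 kN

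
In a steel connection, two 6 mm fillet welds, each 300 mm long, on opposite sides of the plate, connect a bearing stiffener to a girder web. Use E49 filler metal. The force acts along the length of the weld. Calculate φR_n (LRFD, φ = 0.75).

E49XX → F_EXX = 490 MPa.
Effective throat t_e = 0.707 × 6 = 4.242 mm.
Total length L = 600 mm; A_we = 4.242 × 600 = 2545 mm².
F_nw = 0.6 F_EXX = 0.6 × 490 = 294 MPa.
φR_n = 0.75 × 294 × 2545 × 10⁻³ = 561.2 kN.

φR_n ≈ 561 kN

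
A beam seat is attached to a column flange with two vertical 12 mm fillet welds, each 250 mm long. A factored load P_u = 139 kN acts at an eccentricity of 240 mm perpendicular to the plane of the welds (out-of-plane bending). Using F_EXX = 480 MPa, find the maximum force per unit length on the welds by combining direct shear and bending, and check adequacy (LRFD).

L_w = 2 × 250 = 500 mm; section modulus (unit throat) S = 2 × L²/6 = 20830 mm².
Direct shear f_v = P/L_w = 139×10³/500 = 278 N/mm.
Moment M = P × e = 139×10³ × 240 = 33360000 N·mm; bending f_b = M/S = 1601 N/mm.
f_max = √(f_v² + f_b²) = √(278² + 1601²) = 1625 N/mm.
φr_n = 0.75 × 0.6 × 480 × (0.707 × 12) = 1833 N/mm → adequate.

f_max ≈ 1630 N/mm; adequate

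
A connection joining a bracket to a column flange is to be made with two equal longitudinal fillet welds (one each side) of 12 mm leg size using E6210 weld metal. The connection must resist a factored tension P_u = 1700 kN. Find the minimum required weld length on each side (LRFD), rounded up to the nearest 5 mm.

L = 360 mm on each side

E62XX → F_EXX = 620 MPa.
Throat t_e = 0.707 × 12 = 8.484 mm.
φr_n = 0.75 × 0.6 × 620 × 8.484 × 10⁻³ = 2.367 kN/mm.
L_req = P_u / φr_n = 1700 / 2.367 = 718.2 mm total.
Per side: 718.2 / 2 = 359.1 mm.
Round up → use L = 360 mm on each side.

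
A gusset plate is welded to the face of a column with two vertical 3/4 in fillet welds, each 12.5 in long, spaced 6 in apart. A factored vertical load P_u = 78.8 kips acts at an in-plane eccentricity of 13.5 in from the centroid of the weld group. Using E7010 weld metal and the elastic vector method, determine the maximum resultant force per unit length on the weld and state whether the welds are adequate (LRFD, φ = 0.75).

E70XX → F_EXX = 70 ksi.
Total weld length L_w = 25 in. Treat welds as unit-width lines.
Polar moment about centroid: J = 2[d³/12 + d(b/2)²] = 2[12.5³/12 + 12.5×3²] = 550.5 in³.
Direct shear f_v = P/L_w = 78.8 / 25 = 3.152 kip/in (vertical).
Torsion M = P·e = 78.8 × 13.5 = 1063.8 kip·in.
Critical point at (x, y) = (3, 6.25) from centroid. f_tx = M·y/J = 12.08 kip/in; f_ty = M·x/J = 5.797 kip/in.
Resultant f_max = √[f_tx² + (f_v + f_ty)²] = √[12.08² + (3.152 + 5.797)²] = 15.03 kip/in.
Capacity per unit length: φr_n = 0.75 × 0.6 × 70 × (0.707 × 0.75) = 16.7 kip/in.
15.03 ≤ 16.7 → adequate.

f_max ≈ 15 kip/in; adequate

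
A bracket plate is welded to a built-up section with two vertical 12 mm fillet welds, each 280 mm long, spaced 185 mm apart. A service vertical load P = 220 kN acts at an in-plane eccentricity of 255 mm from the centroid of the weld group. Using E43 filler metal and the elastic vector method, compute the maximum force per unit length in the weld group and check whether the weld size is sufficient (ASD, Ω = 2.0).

f_max ≈ 1370 N/mm; NOT adequate

E43XX → F_EXX = 430 MPa.
Total weld length L_w = 560 mm. Treat welds as unit-width lines.
Polar moment about centroid: J = 2[d³/12 + d(b/2)²] = 2[280³/12 + 280×92.5²] = 8450000 mm³.
Direct shear f_v = P/L_w = 220×10³ / 560 = 392.9 N/mm (vertical).
Torsion M = P·e = 220×10³ × 255 = 56100000 N·mm.
Critical point at (x, y) = (92.5, 140) from centroid. f_tx = M·y/J = 929.4 N/mm; f_ty = M·x/J = 614.1 N/mm.
Resultant f_max = √[f_tx² + (f_v + f_ty)²] = √[929.4² + (392.9 + 614.1)²] = 1370 N/mm.
Capacity per unit length: r_n/Ω = (1/2.0) × 0.6 × 430 × (0.707 × 12) = 1094 N/mm.
1370 > 1094 → NOT adequate.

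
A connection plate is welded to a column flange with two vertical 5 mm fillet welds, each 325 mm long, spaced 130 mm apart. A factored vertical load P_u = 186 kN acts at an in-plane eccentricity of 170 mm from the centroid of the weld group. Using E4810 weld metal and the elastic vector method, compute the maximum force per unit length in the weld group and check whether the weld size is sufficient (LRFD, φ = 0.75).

E48XX → F_EXX = 480 MPa.
Total weld length L_w = 650 mm. Treat welds as unit-width lines.
Polar moment about centroid: J = 2[d³/12 + d(b/2)²] = 2[325³/12 + 325×65²] = 8468000 mm³.
Direct shear f_v = P/L_w = 186×10³ / 650 = 286.2 N/mm (vertical).
Torsion M = P·e = 186×10³ × 170 = 31620000 N·mm.
Critical point at (x, y) = (65, 162.5) from centroid. f_tx = M·y/J = 606.8 N/mm; f_ty = M·x/J = 242.7 N/mm.
Resultant f_max = √[f_tx² + (f_v + f_ty)²] = √[606.8² + (286.2 + 242.7)²] = 804.9 N/mm.
Capacity per unit length: φr_n = 0.75 × 0.6 × 480 × (0.707 × 5) = 763.6 N/mm.
804.9 > 763.6 → NOT adequate.

f_max ≈ 805 N/mm; NOT adequate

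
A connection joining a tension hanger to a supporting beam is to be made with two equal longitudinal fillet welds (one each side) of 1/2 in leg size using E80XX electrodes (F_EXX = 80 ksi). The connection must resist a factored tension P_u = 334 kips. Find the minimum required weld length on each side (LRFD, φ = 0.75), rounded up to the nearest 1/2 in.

Throat t_e = 0.707 × 0.5 = 0.3535 in.
φr_n = 0.75 × 0.6 × 80 × 0.3535 = 12.73 kips/in.
L_req = P_u / φr_n = 334 / 12.73 = 26.25 in total.
Per side: 26.25 / 2 = 13.12 in.
Round up → use L = 13.5 in on each side.

L = 13.5 in on each side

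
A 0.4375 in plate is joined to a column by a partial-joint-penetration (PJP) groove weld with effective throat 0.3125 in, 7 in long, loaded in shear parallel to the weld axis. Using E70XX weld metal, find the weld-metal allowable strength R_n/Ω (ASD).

R_n/Ω ≈ 45.9 kip

E70XX → F_EXX = 70 ksi.
Effective throat (given) t_e = 0.3125 in.
A_we = 0.3125 × 7 = 2.188 in².
F_nw = 0.6 F_EXX = 42 ksi.
R_n/Ω = (42 × 2.188) / 2.0 = 45.94 kip.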